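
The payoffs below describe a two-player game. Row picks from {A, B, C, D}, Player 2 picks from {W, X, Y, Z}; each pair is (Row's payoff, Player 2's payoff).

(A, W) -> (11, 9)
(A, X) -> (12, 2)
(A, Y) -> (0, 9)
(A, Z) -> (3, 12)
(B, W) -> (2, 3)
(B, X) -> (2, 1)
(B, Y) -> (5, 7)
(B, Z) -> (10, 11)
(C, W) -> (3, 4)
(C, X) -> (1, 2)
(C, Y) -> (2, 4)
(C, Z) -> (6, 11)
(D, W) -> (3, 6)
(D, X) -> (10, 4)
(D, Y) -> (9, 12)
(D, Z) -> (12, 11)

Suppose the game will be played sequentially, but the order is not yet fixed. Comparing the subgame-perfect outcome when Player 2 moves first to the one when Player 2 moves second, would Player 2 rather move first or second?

If Row leads: Player 2's best replies are A→Z, B→Z, C→Z, D→Y; Row's induced payoffs 3, 10, 6, 9; outcome (B, Z), payoffs (10, 11).
If Player 2 leads: Row's best replies are W→A, X→A, Y→D, Z→D; Player 2's induced payoffs 9, 2, 12, 11; outcome (D, Y), payoffs (9, 12).
Player 2 gets 12 moving first and 11 moving second, so Player 2 prefers to move first.

first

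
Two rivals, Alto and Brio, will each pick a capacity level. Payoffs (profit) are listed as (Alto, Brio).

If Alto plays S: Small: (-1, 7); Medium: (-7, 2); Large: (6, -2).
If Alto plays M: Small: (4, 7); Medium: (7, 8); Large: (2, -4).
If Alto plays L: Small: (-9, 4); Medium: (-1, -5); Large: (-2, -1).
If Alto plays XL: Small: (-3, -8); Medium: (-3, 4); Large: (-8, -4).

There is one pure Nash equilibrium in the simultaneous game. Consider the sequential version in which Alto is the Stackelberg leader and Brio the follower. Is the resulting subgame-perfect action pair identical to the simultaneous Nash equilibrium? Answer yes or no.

Work backward from Brio's decision.
- S: Brio compares 7, 2, -2 and picks Small; Alto would get -1.
- M: Brio compares 7, 8, -4 and picks Medium; Alto would get 7.
- L: Brio compares 4, -5, -1 and picks Small; Alto would get -9.
- XL: Brio compares -8, 4, -4 and picks Medium; Alto would get -3.
Alto's induced payoffs are -1, 7, -9, -3, so Alto commits to M. Subgame-perfect outcome: (M, Medium) with payoffs (7, 8).
Now find the simultaneous Nash equilibrium.
Alto's best replies: Small→M; Medium→M; Large→S.
Brio's best replies: S→Small; M→Medium; L→Small; XL→Medium.
The unique mutual best reply is (M, Medium), giving (7, 8).
Sequential outcome (M, Medium) coincides with the Nash profile (M, Medium).

yes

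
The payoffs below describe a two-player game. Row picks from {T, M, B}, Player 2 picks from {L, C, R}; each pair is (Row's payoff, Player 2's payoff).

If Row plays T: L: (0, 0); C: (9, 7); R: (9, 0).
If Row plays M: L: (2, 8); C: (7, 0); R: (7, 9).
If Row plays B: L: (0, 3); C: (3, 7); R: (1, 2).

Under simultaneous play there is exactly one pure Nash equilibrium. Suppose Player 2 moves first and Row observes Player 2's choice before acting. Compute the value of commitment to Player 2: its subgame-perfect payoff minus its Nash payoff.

1

Backward induction with Player 2 moving first.
- L: BR = M, leader payoff 8.
- C: BR = T, leader payoff 7.
- R: BR = T, leader payoff 0.
Player 2's induced payoffs are 8, 7, 0, so Player 2 commits to L. Subgame-perfect outcome: (M, L) with payoffs (2, 8).
Now find the simultaneous Nash equilibrium.
Row's best replies: L→M; C→T; R→T.
Player 2's best replies: T→C; M→R; B→C.
The unique mutual best reply is (T, C), giving (9, 7).
Player 2's commitment gain: 8 − 7 = 1.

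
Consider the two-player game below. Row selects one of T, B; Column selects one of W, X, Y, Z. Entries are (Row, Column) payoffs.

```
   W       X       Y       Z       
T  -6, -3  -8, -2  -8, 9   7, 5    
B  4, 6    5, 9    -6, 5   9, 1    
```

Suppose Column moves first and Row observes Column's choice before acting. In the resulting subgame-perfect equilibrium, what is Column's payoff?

9

Solve by backward induction (Column leads).
- W → Row plays B (best of -6, 4); Column gets 6.
- X → Row plays B (best of -8, 5); Column gets 9.
- Y → Row plays B (best of -8, -6); Column gets 5.
- Z → Row plays B (best of 7, 9); Column gets 1.
Maximizing over 6, 9, 5, 1, Column chooses X. Subgame-perfect outcome: (B, X) with payoffs (5, 9).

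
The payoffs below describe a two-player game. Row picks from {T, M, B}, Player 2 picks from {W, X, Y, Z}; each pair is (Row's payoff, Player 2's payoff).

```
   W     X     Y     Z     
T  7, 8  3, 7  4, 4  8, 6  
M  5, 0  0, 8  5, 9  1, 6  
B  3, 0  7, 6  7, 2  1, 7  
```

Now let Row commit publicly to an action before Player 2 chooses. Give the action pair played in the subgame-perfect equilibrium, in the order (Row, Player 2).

Backward induction with Row moving first.
- T: Player 2 compares 8, 7, 4, 6 and picks W; Row would get 7.
- M: Player 2 compares 0, 8, 9, 6 and picks Y; Row would get 5.
- B: Player 2 compares 0, 6, 2, 7 and picks Z; Row would get 1.
Maximizing over 7, 5, 1, Row chooses T. Subgame-perfect outcome: (T, W) with payoffs (7, 8).

(T, W)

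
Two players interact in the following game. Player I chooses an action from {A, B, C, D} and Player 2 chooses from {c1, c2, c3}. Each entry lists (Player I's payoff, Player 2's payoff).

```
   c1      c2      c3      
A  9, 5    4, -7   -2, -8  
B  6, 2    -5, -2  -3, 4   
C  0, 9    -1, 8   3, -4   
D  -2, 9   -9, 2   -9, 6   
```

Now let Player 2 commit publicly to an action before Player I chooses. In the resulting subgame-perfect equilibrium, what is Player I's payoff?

Backward induction with Player 2 moving first.
- c1: BR = A, leader payoff 5.
- c2: BR = A, leader payoff -7.
- c3: BR = C, leader payoff -4.
Player 2's induced payoffs are 5, -7, -4, so Player 2 commits to c1. Subgame-perfect outcome: (A, c1) with payoffs (9, 5).

9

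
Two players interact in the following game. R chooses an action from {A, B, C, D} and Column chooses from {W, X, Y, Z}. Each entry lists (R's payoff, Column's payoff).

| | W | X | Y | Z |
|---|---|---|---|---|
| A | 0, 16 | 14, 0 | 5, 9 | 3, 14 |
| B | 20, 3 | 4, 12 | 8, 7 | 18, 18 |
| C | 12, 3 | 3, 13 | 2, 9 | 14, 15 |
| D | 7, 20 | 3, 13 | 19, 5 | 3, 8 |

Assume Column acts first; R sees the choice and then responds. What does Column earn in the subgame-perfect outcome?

Solve by backward induction (Column leads).
- W: R compares 0, 20, 12, 7 and picks B; Column would get 3.
- X: R compares 14, 4, 3, 3 and picks A; Column would get 0.
- Y: R compares 5, 8, 2, 19 and picks D; Column would get 5.
- Z: R compares 3, 18, 14, 3 and picks B; Column would get 18.
Maximizing over 3, 0, 5, 18, Column chooses Z. Subgame-perfect outcome: (B, Z) with payoffs (18, 18).

18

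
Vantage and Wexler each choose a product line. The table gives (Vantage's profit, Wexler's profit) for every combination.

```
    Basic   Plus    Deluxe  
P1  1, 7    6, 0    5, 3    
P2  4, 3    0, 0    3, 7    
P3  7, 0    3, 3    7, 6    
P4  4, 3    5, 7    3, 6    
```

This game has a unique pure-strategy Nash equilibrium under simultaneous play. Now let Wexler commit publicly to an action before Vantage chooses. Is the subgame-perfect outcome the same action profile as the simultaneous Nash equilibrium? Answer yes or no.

Backward induction with Wexler moving first.
- Basic: BR = P3, leader payoff 0.
- Plus: BR = P1, leader payoff 0.
- Deluxe: BR = P3, leader payoff 6.
Among 0, 0, 6, the best is 6 at Deluxe. Subgame-perfect outcome: (P3, Deluxe) with payoffs (7, 6).
For the simultaneous game, intersect best replies.
Vantage's best replies: Basic→P3; Plus→P1; Deluxe→P3.
Wexler's best replies: P1→Basic; P2→Deluxe; P3→Deluxe; P4→Plus.
Only (P3, Deluxe) has each player best-responding; Nash payoffs (7, 6).
Sequential outcome (P3, Deluxe) coincides with the Nash profile (P3, Deluxe).

yes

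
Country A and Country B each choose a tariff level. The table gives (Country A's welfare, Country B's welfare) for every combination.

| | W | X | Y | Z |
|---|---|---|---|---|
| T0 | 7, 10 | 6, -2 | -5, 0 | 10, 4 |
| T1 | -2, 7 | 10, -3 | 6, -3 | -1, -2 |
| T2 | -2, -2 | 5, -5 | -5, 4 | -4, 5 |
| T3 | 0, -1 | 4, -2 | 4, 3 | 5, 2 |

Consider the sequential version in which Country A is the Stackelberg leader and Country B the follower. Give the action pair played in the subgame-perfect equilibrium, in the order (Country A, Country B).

(T0, W)

Backward induction with Country A moving first.
- T0 → Country B plays W (best of 10, -2, 0, 4); Country A gets 7.
- T1 → Country B plays W (best of 7, -3, -3, -2); Country A gets -2.
- T2 → Country B plays Z (best of -2, -5, 4, 5); Country A gets -4.
- T3 → Country B plays Y (best of -1, -2, 3, 2); Country A gets 4.
Country A's induced payoffs are 7, -2, -4, 4, so Country A commits to T0. Subgame-perfect outcome: (T0, W) with payoffs (7, 10).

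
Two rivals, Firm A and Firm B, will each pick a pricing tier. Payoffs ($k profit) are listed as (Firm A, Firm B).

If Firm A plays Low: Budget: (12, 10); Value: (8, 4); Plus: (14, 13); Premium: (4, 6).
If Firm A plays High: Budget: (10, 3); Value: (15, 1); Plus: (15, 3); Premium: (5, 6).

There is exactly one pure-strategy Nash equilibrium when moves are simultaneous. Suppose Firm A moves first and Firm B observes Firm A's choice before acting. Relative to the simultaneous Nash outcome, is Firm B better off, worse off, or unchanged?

better off

Solve by backward induction (Firm A leads).
- Low: BR = Plus, leader payoff 14.
- High: BR = Premium, leader payoff 5.
Firm A's induced payoffs are 14, 5, so Firm A commits to Low. Subgame-perfect outcome: (Low, Plus) with payoffs (14, 13).
Now find the simultaneous Nash equilibrium.
Firm A's best replies: Budget→Low; Value→High; Plus→High; Premium→High.
Firm B's best replies: Low→Plus; High→Premium.
Only (High, Premium) has each player best-responding; Nash payoffs (5, 6).
Firm B earns 13 sequentially versus 6 at the Nash outcome: better off.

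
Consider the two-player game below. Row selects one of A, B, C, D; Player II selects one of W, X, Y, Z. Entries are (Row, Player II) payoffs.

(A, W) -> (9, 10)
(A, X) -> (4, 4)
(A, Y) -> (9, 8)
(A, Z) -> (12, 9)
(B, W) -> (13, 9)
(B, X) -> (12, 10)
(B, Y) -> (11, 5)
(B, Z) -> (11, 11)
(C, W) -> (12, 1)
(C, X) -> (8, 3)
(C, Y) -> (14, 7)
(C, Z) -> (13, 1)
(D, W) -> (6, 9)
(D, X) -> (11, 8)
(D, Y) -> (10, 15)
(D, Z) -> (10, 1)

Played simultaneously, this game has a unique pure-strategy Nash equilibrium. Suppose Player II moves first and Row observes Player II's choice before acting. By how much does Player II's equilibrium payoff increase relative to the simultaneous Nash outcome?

3

Work backward from Row's decision.
- W: BR = B, leader payoff 9.
- X: BR = B, leader payoff 10.
- Y: BR = C, leader payoff 7.
- Z: BR = C, leader payoff 1.
Maximizing over 9, 10, 7, 1, Player II chooses X. Subgame-perfect outcome: (B, X) with payoffs (12, 10).
For the simultaneous game, intersect best replies.
Row's best replies: W→B; X→B; Y→C; Z→C.
Player II's best replies: A→W; B→Z; C→Y; D→Y.
The unique mutual best reply is (C, Y), giving (14, 7).
Player II's commitment gain: 10 − 7 = 3.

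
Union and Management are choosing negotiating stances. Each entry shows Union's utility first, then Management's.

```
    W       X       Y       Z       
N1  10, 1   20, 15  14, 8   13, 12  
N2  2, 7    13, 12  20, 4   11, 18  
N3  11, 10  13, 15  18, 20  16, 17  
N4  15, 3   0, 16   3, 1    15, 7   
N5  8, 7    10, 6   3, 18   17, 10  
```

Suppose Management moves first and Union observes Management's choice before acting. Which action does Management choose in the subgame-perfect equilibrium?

Backward induction with Management moving first.
- W: BR = N4, leader payoff 3.
- X: BR = N1, leader payoff 15.
- Y: BR = N2, leader payoff 4.
- Z: BR = N5, leader payoff 10.
Among 3, 15, 4, 10, the best is 15 at X. Subgame-perfect outcome: (N1, X) with payoffs (20, 15).

X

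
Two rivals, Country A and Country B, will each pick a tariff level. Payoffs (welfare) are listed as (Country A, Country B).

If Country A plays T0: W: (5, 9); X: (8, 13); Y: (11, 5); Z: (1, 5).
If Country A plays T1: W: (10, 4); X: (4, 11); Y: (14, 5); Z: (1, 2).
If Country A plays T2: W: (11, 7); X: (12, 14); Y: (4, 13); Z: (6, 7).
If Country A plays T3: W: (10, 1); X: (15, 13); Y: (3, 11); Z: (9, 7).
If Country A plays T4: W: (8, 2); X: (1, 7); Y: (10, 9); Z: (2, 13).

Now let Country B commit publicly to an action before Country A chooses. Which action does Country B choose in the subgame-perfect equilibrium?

Solve by backward induction (Country B leads).
- W: BR = T2, leader payoff 7.
- X: BR = T3, leader payoff 13.
- Y: BR = T1, leader payoff 5.
- Z: BR = T3, leader payoff 7.
Among 7, 13, 5, 7, the best is 13 at X. Subgame-perfect outcome: (T3, X) with payoffs (15, 13).

X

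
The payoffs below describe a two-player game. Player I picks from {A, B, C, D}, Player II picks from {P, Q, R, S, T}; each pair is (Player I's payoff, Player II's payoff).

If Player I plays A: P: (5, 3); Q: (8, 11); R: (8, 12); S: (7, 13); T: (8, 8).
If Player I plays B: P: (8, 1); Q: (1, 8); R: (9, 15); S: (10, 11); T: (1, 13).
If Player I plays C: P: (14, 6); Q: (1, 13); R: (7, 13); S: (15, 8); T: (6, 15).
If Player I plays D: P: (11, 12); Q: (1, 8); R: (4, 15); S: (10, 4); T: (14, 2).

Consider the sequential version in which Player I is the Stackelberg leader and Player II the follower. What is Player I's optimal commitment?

Player II best-responds to each possible Player I move:
- A: Player II compares 3, 11, 12, 13, 8 and picks S; Player I would get 7.
- B: Player II compares 1, 8, 15, 11, 13 and picks R; Player I would get 9.
- C: Player II compares 6, 13, 13, 8, 15 and picks T; Player I would get 6.
- D: Player II compares 12, 8, 15, 4, 2 and picks R; Player I would get 4.
Among 7, 9, 6, 4, the best is 9 at B. Subgame-perfect outcome: (B, R) with payoffs (9, 15).

B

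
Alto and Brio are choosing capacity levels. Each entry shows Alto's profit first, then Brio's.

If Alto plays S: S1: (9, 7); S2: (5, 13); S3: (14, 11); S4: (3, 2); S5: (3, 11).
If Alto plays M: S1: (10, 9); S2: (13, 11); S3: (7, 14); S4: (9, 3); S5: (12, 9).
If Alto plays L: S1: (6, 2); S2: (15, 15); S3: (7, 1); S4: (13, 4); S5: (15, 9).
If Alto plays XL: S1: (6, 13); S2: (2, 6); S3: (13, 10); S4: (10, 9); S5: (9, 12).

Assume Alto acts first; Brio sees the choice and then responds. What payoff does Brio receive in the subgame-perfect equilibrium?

15

Solve by backward induction (Alto leads).
- S: BR = S2, leader payoff 5.
- M: BR = S3, leader payoff 7.
- L: BR = S2, leader payoff 15.
- XL: BR = S1, leader payoff 6.
Alto's induced payoffs are 5, 7, 15, 6, so Alto commits to L. Subgame-perfect outcome: (L, S2) with payoffs (15, 15).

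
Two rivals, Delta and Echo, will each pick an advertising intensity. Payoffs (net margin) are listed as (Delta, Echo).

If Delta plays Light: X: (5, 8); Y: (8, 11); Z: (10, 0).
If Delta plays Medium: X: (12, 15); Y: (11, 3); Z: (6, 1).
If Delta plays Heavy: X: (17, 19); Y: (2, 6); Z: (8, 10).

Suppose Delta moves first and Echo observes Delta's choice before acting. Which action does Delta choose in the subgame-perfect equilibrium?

Work backward from Echo's decision.
- Light: BR = Y, leader payoff 8.
- Medium: BR = X, leader payoff 12.
- Heavy: BR = X, leader payoff 17.
Delta's induced payoffs are 8, 12, 17, so Delta commits to Heavy. Subgame-perfect outcome: (Heavy, X) with payoffs (17, 19).

Heavy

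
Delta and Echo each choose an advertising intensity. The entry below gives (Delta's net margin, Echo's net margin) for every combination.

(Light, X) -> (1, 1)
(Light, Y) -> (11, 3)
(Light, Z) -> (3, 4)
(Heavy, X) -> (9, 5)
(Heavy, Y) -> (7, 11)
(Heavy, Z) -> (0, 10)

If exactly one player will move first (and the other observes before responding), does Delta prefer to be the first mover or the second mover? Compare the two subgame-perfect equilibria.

If Delta leads: Echo's best replies are Light→Z, Heavy→Y; Delta's induced payoffs 3, 7; outcome (Heavy, Y), payoffs (7, 11).
If Echo leads: Delta's best replies are X→Heavy, Y→Light, Z→Light; Echo's induced payoffs 5, 3, 4; outcome (Heavy, X), payoffs (9, 5).
Delta gets 7 moving first and 9 moving second, so Delta prefers to move second.

second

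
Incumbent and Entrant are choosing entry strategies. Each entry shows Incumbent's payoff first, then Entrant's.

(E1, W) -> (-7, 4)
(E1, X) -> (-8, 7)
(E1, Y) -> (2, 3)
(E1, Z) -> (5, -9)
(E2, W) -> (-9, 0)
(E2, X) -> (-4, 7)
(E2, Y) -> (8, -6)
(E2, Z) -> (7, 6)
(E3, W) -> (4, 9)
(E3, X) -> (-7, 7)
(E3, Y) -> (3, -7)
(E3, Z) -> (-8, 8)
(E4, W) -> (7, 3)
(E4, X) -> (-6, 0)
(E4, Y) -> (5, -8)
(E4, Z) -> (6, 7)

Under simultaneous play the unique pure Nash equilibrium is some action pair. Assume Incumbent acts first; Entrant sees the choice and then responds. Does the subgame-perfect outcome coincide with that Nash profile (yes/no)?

Backward induction with Incumbent moving first.
- E1: BR = X, leader payoff -8.
- E2: BR = X, leader payoff -4.
- E3: BR = W, leader payoff 4.
- E4: BR = Z, leader payoff 6.
Incumbent's induced payoffs are -8, -4, 4, 6, so Incumbent commits to E4. Subgame-perfect outcome: (E4, Z) with payoffs (6, 7).
Under simultaneous play:
Incumbent's best replies: W→E4; X→E2; Y→E2; Z→E2.
Entrant's best replies: E1→X; E2→X; E3→W; E4→Z.
Only (E2, X) has each player best-responding; Nash payoffs (-4, 7).
Sequential outcome (E4, Z) differs from the Nash profile (E2, X).

no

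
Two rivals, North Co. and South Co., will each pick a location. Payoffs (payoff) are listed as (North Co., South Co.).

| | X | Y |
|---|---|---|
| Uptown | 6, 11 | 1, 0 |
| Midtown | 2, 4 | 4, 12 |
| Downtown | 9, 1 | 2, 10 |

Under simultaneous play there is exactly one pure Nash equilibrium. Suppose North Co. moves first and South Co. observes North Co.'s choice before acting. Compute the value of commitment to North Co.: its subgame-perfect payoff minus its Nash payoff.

Solve by backward induction (North Co. leads).
- Uptown: South Co. compares 11, 0 and picks X; North Co. would get 6.
- Midtown: South Co. compares 4, 12 and picks Y; North Co. would get 4.
- Downtown: South Co. compares 1, 10 and picks Y; North Co. would get 2.
North Co.'s induced payoffs are 6, 4, 2, so North Co. commits to Uptown. Subgame-perfect outcome: (Uptown, X) with payoffs (6, 11).
For the simultaneous game, intersect best replies.
North Co.'s best replies: X→Downtown; Y→Midtown.
South Co.'s best replies: Uptown→X; Midtown→Y; Downtown→Y.
The unique mutual best reply is (Midtown, Y), giving (4, 12).
North Co.'s commitment gain: 6 − 4 = 2.

2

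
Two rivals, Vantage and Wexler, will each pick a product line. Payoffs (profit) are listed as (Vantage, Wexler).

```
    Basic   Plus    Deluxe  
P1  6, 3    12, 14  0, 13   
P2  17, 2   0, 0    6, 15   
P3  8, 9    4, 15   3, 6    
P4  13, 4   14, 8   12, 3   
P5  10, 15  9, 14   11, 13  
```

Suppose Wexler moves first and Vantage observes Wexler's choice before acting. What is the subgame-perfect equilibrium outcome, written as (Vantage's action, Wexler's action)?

(P4, Plus)

Backward induction with Wexler moving first.
- Basic: Vantage compares 6, 17, 8, 13, 10 and picks P2; Wexler would get 2.
- Plus: Vantage compares 12, 0, 4, 14, 9 and picks P4; Wexler would get 8.
- Deluxe: Vantage compares 0, 6, 3, 12, 11 and picks P4; Wexler would get 3.
Among 2, 8, 3, the best is 8 at Plus. Subgame-perfect outcome: (P4, Plus) with payoffs (14, 8).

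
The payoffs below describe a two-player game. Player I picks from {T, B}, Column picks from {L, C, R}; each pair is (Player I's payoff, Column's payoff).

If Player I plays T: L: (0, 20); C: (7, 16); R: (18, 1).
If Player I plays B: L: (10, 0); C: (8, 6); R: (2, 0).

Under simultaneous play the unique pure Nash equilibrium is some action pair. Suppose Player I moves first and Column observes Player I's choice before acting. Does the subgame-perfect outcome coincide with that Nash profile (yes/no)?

Backward induction with Player I moving first.
- T: BR = L, leader payoff 0.
- B: BR = C, leader payoff 8.
Player I's induced payoffs are 0, 8, so Player I commits to B. Subgame-perfect outcome: (B, C) with payoffs (8, 6).
Under simultaneous play:
Player I's best replies: L→B; C→B; R→T.
Column's best replies: T→L; B→C.
The unique mutual best reply is (B, C), giving (8, 6).
Sequential outcome (B, C) coincides with the Nash profile (B, C).

yes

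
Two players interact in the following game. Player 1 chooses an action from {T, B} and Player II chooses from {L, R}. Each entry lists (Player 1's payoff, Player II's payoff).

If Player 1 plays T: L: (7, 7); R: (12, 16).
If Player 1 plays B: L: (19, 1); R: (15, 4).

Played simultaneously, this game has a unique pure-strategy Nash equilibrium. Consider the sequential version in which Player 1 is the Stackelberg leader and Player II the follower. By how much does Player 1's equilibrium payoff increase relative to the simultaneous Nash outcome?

Backward induction with Player 1 moving first.
- T: BR = R, leader payoff 12.
- B: BR = R, leader payoff 15.
Among 12, 15, the best is 15 at B. Subgame-perfect outcome: (B, R) with payoffs (15, 4).
Now find the simultaneous Nash equilibrium.
Player 1's best replies: L→B; R→B.
Player II's best replies: T→R; B→R.
Only (B, R) has each player best-responding; Nash payoffs (15, 4).
Player 1's commitment gain: 15 − 15 = 0.

0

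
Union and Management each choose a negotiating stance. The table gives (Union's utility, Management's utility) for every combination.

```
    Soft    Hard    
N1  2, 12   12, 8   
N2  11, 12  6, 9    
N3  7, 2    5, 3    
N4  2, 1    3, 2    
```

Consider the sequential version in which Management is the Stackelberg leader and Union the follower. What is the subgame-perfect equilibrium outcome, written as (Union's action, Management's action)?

(N2, Soft)

Backward induction with Management moving first.
- Soft: Union compares 2, 11, 7, 2 and picks N2; Management would get 12.
- Hard: Union compares 12, 6, 5, 3 and picks N1; Management would get 8.
Management's induced payoffs are 12, 8, so Management commits to Soft. Subgame-perfect outcome: (N2, Soft) with payoffs (11, 12).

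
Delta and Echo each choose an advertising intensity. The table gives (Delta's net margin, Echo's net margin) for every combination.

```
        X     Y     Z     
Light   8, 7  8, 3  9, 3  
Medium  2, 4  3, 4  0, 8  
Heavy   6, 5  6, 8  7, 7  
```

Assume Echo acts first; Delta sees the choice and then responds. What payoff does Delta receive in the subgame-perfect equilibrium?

8

Backward induction with Echo moving first.
- X → Delta plays Light (best of 8, 2, 6); Echo gets 7.
- Y → Delta plays Light (best of 8, 3, 6); Echo gets 3.
- Z → Delta plays Light (best of 9, 0, 7); Echo gets 3.
Echo's induced payoffs are 7, 3, 3, so Echo commits to X. Subgame-perfect outcome: (Light, X) with payoffs (8, 7).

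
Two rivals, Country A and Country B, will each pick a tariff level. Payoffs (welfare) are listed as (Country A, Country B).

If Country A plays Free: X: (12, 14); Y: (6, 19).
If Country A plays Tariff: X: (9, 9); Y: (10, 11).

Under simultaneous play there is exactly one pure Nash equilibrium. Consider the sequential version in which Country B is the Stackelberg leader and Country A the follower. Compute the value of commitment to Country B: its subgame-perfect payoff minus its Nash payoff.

Work backward from Country A's decision.
- X: BR = Free, leader payoff 14.
- Y: BR = Tariff, leader payoff 11.
Among 14, 11, the best is 14 at X. Subgame-perfect outcome: (Free, X) with payoffs (12, 14).
For the simultaneous game, intersect best replies.
Country A's best replies: X→Free; Y→Tariff.
Country B's best replies: Free→Y; Tariff→Y.
The unique mutual best reply is (Tariff, Y), giving (10, 11).
Country B's commitment gain: 14 − 11 = 3.

3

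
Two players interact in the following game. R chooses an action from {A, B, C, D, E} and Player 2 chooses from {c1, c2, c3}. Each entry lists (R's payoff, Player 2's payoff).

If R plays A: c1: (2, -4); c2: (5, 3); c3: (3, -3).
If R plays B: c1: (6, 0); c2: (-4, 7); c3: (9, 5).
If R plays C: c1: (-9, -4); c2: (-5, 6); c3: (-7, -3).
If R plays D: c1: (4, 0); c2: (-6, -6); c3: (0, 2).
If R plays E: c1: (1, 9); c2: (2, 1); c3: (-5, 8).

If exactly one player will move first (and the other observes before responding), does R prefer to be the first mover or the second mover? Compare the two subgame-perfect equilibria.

If R leads: Player 2's best replies are A→c2, B→c2, C→c2, D→c3, E→c1; R's induced payoffs 5, -4, -5, 0, 1; outcome (A, c2), payoffs (5, 3).
If Player 2 leads: R's best replies are c1→B, c2→A, c3→B; Player 2's induced payoffs 0, 3, 5; outcome (B, c3), payoffs (9, 5).
R gets 5 moving first and 9 moving second, so R prefers to move second.

second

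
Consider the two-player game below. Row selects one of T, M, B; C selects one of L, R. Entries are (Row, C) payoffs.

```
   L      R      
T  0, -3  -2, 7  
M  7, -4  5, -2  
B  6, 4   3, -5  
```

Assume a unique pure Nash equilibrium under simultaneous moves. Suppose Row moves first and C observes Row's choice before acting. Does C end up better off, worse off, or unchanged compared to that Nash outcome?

C best-responds to each possible Row move:
- T: BR = R, leader payoff -2.
- M: BR = R, leader payoff 5.
- B: BR = L, leader payoff 6.
Maximizing over -2, 5, 6, Row chooses B. Subgame-perfect outcome: (B, L) with payoffs (6, 4).
For the simultaneous game, intersect best replies.
Row's best replies: L→M; R→M.
C's best replies: T→R; M→R; B→L.
Only (M, R) has each player best-responding; Nash payoffs (5, -2).
C earns 4 sequentially versus -2 at the Nash outcome: better off.

better off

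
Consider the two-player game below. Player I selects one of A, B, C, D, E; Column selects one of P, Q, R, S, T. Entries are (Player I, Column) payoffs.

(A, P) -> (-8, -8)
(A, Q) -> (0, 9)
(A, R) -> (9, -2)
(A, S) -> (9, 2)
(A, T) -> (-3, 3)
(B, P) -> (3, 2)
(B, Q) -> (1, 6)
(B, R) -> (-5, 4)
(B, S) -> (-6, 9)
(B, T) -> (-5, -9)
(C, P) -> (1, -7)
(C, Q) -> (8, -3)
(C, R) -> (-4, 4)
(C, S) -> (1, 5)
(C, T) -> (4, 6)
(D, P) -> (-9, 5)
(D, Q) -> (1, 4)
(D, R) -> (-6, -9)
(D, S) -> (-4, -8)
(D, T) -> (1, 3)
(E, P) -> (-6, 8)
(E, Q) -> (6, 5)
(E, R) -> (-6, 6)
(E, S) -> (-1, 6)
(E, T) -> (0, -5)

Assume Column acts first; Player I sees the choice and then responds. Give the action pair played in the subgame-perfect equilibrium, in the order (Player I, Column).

Backward induction with Column moving first.
- P → Player I plays B (best of -8, 3, 1, -9, -6); Column gets 2.
- Q → Player I plays C (best of 0, 1, 8, 1, 6); Column gets -3.
- R → Player I plays A (best of 9, -5, -4, -6, -6); Column gets -2.
- S → Player I plays A (best of 9, -6, 1, -4, -1); Column gets 2.
- T → Player I plays C (best of -3, -5, 4, 1, 0); Column gets 6.
Among 2, -3, -2, 2, 6, the best is 6 at T. Subgame-perfect outcome: (C, T) with payoffs (4, 6).

(C, T)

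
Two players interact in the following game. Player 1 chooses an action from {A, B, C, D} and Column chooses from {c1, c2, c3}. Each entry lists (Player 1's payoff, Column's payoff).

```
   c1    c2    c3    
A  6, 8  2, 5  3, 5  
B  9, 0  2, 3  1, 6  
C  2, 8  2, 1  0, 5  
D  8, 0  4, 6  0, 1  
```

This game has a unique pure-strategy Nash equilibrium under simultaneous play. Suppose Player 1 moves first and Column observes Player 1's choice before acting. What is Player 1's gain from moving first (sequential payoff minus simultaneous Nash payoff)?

Solve by backward induction (Player 1 leads).
- A: BR = c1, leader payoff 6.
- B: BR = c3, leader payoff 1.
- C: BR = c1, leader payoff 2.
- D: BR = c2, leader payoff 4.
Player 1's induced payoffs are 6, 1, 2, 4, so Player 1 commits to A. Subgame-perfect outcome: (A, c1) with payoffs (6, 8).
Now find the simultaneous Nash equilibrium.
Player 1's best replies: c1→B; c2→D; c3→A.
Column's best replies: A→c1; B→c3; C→c1; D→c2.
Only (D, c2) has each player best-responding; Nash payoffs (4, 6).
Player 1's commitment gain: 6 − 4 = 2.

2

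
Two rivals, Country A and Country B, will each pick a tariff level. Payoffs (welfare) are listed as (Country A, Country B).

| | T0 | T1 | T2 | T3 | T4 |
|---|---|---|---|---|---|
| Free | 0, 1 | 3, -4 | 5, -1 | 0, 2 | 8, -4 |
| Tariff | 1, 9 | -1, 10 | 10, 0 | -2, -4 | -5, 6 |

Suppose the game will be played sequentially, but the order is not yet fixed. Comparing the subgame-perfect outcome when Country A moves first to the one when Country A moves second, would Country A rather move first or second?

If Country A leads: Country B's best replies are Free→T3, Tariff→T1; Country A's induced payoffs 0, -1; outcome (Free, T3), payoffs (0, 2).
If Country B leads: Country A's best replies are T0→Tariff, T1→Free, T2→Tariff, T3→Free, T4→Free; Country B's induced payoffs 9, -4, 0, 2, -4; outcome (Tariff, T0), payoffs (1, 9).
Country A gets 0 moving first and 1 moving second, so Country A prefers to move second.

second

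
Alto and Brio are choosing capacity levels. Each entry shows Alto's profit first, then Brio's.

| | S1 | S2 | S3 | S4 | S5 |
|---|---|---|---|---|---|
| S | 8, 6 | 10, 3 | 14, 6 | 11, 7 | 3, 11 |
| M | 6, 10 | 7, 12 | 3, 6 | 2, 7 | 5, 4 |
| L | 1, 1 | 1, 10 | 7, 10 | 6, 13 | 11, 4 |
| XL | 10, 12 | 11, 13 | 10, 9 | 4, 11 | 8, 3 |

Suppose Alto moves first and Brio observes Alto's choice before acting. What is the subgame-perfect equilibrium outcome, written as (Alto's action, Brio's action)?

(XL, S2)

Work backward from Brio's decision.
- S: BR = S5, leader payoff 3.
- M: BR = S2, leader payoff 7.
- L: BR = S4, leader payoff 6.
- XL: BR = S2, leader payoff 11.
Alto's induced payoffs are 3, 7, 6, 11, so Alto commits to XL. Subgame-perfect outcome: (XL, S2) with payoffs (11, 13).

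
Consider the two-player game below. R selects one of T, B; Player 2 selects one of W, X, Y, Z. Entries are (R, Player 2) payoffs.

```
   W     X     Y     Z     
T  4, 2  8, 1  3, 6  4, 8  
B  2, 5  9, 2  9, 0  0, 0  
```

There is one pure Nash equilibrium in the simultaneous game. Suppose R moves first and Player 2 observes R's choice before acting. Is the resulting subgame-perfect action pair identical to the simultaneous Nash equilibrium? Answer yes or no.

yes

Solve by backward induction (R leads).
- T → Player 2 plays Z (best of 2, 1, 6, 8); R gets 4.
- B → Player 2 plays W (best of 5, 2, 0, 0); R gets 2.
R's induced payoffs are 4, 2, so R commits to T. Subgame-perfect outcome: (T, Z) with payoffs (4, 8).
Under simultaneous play:
R's best replies: W→T; X→B; Y→B; Z→T.
Player 2's best replies: T→Z; B→W.
Only (T, Z) has each player best-responding; Nash payoffs (4, 8).
Sequential outcome (T, Z) coincides with the Nash profile (T, Z).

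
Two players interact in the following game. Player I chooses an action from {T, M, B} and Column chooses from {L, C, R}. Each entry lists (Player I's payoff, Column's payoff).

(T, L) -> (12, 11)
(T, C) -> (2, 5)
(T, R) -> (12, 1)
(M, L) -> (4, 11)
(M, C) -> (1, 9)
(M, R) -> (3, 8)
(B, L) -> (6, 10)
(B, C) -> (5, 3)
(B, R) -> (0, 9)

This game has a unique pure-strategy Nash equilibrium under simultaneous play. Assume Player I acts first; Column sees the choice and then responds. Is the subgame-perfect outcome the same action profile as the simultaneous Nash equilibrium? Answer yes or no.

yes

Solve by backward induction (Player I leads).
- T: Column compares 11, 5, 1 and picks L; Player I would get 12.
- M: Column compares 11, 9, 8 and picks L; Player I would get 4.
- B: Column compares 10, 3, 9 and picks L; Player I would get 6.
Maximizing over 12, 4, 6, Player I chooses T. Subgame-perfect outcome: (T, L) with payoffs (12, 11).
Now find the simultaneous Nash equilibrium.
Player I's best replies: L→T; C→B; R→T.
Column's best replies: T→L; M→L; B→L.
Only (T, L) has each player best-responding; Nash payoffs (12, 11).
Sequential outcome (T, L) coincides with the Nash profile (T, L).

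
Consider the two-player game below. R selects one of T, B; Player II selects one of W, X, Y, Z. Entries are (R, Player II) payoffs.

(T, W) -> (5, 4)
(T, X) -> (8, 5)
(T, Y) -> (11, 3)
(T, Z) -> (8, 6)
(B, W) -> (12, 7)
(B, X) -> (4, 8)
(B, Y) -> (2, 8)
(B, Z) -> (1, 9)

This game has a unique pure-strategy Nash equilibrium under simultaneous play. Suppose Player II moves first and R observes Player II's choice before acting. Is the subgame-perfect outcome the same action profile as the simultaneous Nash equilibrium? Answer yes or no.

Backward induction with Player II moving first.
- W: BR = B, leader payoff 7.
- X: BR = T, leader payoff 5.
- Y: BR = T, leader payoff 3.
- Z: BR = T, leader payoff 6.
Maximizing over 7, 5, 3, 6, Player II chooses W. Subgame-perfect outcome: (B, W) with payoffs (12, 7).
Now find the simultaneous Nash equilibrium.
R's best replies: W→B; X→T; Y→T; Z→T.
Player II's best replies: T→Z; B→Z.
The unique mutual best reply is (T, Z), giving (8, 6).
Sequential outcome (B, W) differs from the Nash profile (T, Z).

no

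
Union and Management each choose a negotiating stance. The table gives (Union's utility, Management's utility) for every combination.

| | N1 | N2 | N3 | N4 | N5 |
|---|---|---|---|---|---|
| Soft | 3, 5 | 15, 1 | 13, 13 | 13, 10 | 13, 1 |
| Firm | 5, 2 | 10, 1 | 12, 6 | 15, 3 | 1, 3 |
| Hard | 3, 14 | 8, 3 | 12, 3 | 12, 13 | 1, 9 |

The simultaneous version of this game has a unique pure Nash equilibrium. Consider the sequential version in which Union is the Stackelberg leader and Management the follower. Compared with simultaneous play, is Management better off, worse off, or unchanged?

unchanged

Work backward from Management's decision.
- Soft: BR = N3, leader payoff 13.
- Firm: BR = N3, leader payoff 12.
- Hard: BR = N1, leader payoff 3.
Union's induced payoffs are 13, 12, 3, so Union commits to Soft. Subgame-perfect outcome: (Soft, N3) with payoffs (13, 13).
Under simultaneous play:
Union's best replies: N1→Firm; N2→Soft; N3→Soft; N4→Firm; N5→Soft.
Management's best replies: Soft→N3; Firm→N3; Hard→N1.
Only (Soft, N3) has each player best-responding; Nash payoffs (13, 13).
Management earns 13 sequentially versus 13 at the Nash outcome: unchanged.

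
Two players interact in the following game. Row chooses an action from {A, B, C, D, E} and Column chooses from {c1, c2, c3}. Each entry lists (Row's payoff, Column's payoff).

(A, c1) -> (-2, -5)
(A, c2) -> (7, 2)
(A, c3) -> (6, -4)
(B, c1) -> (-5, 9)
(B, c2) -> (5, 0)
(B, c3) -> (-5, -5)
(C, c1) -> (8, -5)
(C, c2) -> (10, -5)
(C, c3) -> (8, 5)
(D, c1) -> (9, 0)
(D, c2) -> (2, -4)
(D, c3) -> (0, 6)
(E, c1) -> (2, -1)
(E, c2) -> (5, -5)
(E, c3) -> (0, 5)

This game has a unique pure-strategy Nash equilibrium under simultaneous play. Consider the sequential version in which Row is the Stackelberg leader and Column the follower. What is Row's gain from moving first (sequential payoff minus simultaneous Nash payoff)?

0

Solve by backward induction (Row leads).
- A: Column compares -5, 2, -4 and picks c2; Row would get 7.
- B: Column compares 9, 0, -5 and picks c1; Row would get -5.
- C: Column compares -5, -5, 5 and picks c3; Row would get 8.
- D: Column compares 0, -4, 6 and picks c3; Row would get 0.
- E: Column compares -1, -5, 5 and picks c3; Row would get 0.
Row's induced payoffs are 7, -5, 8, 0, 0, so Row commits to C. Subgame-perfect outcome: (C, c3) with payoffs (8, 5).
For the simultaneous game, intersect best replies.
Row's best replies: c1→D; c2→C; c3→C.
Column's best replies: A→c2; B→c1; C→c3; D→c3; E→c3.
Only (C, c3) has each player best-responding; Nash payoffs (8, 5).
Row's commitment gain: 8 − 8 = 0.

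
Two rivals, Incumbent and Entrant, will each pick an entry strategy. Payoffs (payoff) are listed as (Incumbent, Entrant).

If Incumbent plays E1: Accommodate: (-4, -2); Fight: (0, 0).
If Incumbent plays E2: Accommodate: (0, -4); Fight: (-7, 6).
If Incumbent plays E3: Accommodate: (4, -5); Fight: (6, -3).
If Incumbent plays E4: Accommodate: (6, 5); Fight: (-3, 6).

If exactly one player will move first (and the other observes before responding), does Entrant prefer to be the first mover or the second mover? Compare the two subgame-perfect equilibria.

first

If Incumbent leads: Entrant's best replies are E1→Fight, E2→Fight, E3→Fight, E4→Fight; Incumbent's induced payoffs 0, -7, 6, -3; outcome (E3, Fight), payoffs (6, -3).
If Entrant leads: Incumbent's best replies are Accommodate→E4, Fight→E3; Entrant's induced payoffs 5, -3; outcome (E4, Accommodate), payoffs (6, 5).
Entrant gets 5 moving first and -3 moving second, so Entrant prefers to move first.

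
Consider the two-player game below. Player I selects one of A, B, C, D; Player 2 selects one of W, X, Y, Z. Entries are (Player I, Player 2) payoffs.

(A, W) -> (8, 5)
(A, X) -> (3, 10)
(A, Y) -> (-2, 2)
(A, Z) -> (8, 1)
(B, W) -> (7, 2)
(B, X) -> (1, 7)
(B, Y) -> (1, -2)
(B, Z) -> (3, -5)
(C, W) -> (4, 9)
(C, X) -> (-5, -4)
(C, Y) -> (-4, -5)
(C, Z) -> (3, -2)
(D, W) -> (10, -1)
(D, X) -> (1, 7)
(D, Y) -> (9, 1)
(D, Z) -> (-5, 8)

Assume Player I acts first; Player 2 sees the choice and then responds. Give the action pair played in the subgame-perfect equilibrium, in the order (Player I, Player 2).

Work backward from Player 2's decision.
- A → Player 2 plays X (best of 5, 10, 2, 1); Player I gets 3.
- B → Player 2 plays X (best of 2, 7, -2, -5); Player I gets 1.
- C → Player 2 plays W (best of 9, -4, -5, -2); Player I gets 4.
- D → Player 2 plays Z (best of -1, 7, 1, 8); Player I gets -5.
Among 3, 1, 4, -5, the best is 4 at C. Subgame-perfect outcome: (C, W) with payoffs (4, 9).

(C, W)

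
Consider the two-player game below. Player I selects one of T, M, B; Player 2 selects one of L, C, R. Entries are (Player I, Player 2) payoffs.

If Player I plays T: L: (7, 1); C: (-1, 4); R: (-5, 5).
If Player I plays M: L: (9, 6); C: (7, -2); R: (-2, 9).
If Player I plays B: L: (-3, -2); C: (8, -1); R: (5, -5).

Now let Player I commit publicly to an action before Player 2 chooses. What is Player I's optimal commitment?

B

Solve by backward induction (Player I leads).
- T: BR = R, leader payoff -5.
- M: BR = R, leader payoff -2.
- B: BR = C, leader payoff 8.
Player I's induced payoffs are -5, -2, 8, so Player I commits to B. Subgame-perfect outcome: (B, C) with payoffs (8, -1).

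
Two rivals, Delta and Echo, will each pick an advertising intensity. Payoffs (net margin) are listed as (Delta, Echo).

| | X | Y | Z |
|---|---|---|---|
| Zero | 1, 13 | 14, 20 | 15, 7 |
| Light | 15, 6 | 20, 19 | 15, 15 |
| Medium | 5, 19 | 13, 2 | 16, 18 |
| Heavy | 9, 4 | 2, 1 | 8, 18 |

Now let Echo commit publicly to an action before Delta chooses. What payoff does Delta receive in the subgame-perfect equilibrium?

Solve by backward induction (Echo leads).
- X: Delta compares 1, 15, 5, 9 and picks Light; Echo would get 6.
- Y: Delta compares 14, 20, 13, 2 and picks Light; Echo would get 19.
- Z: Delta compares 15, 15, 16, 8 and picks Medium; Echo would get 18.
Echo's induced payoffs are 6, 19, 18, so Echo commits to Y. Subgame-perfect outcome: (Light, Y) with payoffs (20, 19).

20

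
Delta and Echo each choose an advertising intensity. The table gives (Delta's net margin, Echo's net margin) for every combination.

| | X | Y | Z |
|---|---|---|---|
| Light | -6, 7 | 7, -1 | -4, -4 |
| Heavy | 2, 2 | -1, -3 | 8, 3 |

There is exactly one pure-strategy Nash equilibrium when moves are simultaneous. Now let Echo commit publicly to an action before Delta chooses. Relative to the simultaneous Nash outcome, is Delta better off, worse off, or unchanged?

unchanged

Backward induction with Echo moving first.
- X: BR = Heavy, leader payoff 2.
- Y: BR = Light, leader payoff -1.
- Z: BR = Heavy, leader payoff 3.
Echo's induced payoffs are 2, -1, 3, so Echo commits to Z. Subgame-perfect outcome: (Heavy, Z) with payoffs (8, 3).
Now find the simultaneous Nash equilibrium.
Delta's best replies: X→Heavy; Y→Light; Z→Heavy.
Echo's best replies: Light→X; Heavy→Z.
The unique mutual best reply is (Heavy, Z), giving (8, 3).
Delta earns 8 sequentially versus 8 at the Nash outcome: unchanged.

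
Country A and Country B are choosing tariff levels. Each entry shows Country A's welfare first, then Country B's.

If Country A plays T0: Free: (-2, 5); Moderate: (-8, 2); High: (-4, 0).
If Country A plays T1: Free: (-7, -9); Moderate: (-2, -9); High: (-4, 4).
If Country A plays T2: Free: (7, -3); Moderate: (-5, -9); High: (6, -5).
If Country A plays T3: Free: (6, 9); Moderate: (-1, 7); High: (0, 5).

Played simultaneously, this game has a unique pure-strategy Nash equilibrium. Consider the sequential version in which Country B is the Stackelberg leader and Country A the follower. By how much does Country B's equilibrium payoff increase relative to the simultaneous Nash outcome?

10

Country A best-responds to each possible Country B move:
- Free → Country A plays T2 (best of -2, -7, 7, 6); Country B gets -3.
- Moderate → Country A plays T3 (best of -8, -2, -5, -1); Country B gets 7.
- High → Country A plays T2 (best of -4, -4, 6, 0); Country B gets -5.
Among -3, 7, -5, the best is 7 at Moderate. Subgame-perfect outcome: (T3, Moderate) with payoffs (-1, 7).
Now find the simultaneous Nash equilibrium.
Country A's best replies: Free→T2; Moderate→T3; High→T2.
Country B's best replies: T0→Free; T1→High; T2→Free; T3→Free.
The unique mutual best reply is (T2, Free), giving (7, -3).
Country B's commitment gain: 7 − -3 = 10.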